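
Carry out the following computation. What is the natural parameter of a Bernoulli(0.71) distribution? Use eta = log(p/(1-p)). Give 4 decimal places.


Natural parameter for Bernoulli: eta = log(p/(1-p)).
p = 0.71, 1-p = 0.29.
p/(1-p) = 2.448276.
eta = log(2.448276) = 0.8954

0.8954


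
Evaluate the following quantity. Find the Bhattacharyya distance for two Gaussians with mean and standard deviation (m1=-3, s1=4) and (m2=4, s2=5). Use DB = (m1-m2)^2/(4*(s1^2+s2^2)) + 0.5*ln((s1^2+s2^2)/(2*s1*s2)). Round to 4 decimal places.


Bhattacharyya distance between two Gaussians:
DB = (m1-m2)^2/(4*(s1^2+s2^2)) + (1/2)*ln((s1^2+s2^2)/(2*s1*s2)).
(m1-m2)^2 = (-7)^2 = 49.
s1^2+s2^2 = 16 + 25 = 41.
term1 = 49/164 = 0.29878.
term2 = 0.5*ln(41/40.0) = 0.012346.
DB = 0.29878 + 0.012346 = 0.3111

0.3111


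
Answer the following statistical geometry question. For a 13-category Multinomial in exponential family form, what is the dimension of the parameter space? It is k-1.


Exponential family dimension calculation:
For Multinomial with k=13 categories, dim = k-1 = 12.

12


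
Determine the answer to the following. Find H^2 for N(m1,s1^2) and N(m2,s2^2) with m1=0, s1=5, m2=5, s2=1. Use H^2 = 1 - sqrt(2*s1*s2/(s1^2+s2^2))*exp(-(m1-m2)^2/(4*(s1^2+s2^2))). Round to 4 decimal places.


Squared Hellinger distance for Gaussians:
H^2 = 1 - sqrt(2*s1*s2/(s1^2+s2^2)) * exp(-(m1-m2)^2/(4*(s1^2+s2^2))).
s1^2 = 25, s2^2 = 1, s1^2+s2^2 = 26.
sqrt(2*5*1/(26)) = 0.620174.
(m1-m2)^2 = (-5)^2 = 25.
exp(-25/(4*26)) = exp(-0.240385) = 0.786325.
H^2 = 1 - 0.620174*0.786325 = 0.5123

0.5123


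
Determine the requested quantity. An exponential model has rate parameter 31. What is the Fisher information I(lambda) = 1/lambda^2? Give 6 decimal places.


Fisher information for exponential: I(lambda) = 1/lambda^2.
lambda = 31, lambda^2 = 961.
I = 1/961 = 0.001041

0.001041


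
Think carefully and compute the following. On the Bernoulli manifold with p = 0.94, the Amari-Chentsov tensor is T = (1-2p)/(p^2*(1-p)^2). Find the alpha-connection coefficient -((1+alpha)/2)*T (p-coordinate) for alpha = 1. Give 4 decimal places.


Skewness (Amari-Chentsov) tensor: T = (1-2p)/(p^2*(1-p)^2).
p = 0.94, 1-2p = -0.88, p^2 = 0.8836, (1-p)^2 = 0.0036.
T = -0.88/(0.8836 * 0.0036) = -276.646044.
In the p-coordinate, Gamma^(alpha) = Gamma^(0) - (alpha/2)*T with Gamma^(0) = (1/2)*g'(p) = -T/2,
so Gamma^(alpha) = -((1+alpha)/2)*T.
alpha = 1, -(1+alpha)/2 = -1.0.
Gamma = -1.0 * -276.646044 = 276.6460

276.6460


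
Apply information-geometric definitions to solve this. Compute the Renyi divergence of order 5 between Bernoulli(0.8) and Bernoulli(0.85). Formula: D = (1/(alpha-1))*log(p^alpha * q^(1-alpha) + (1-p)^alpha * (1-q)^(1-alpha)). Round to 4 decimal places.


Renyi divergence of order alpha between Bernoulli distributions:
D = (1/(alpha-1))*log(p^alpha * q^(1-alpha) + (1-p)^alpha * (1-q)^(1-alpha)).
alpha = 5, p = 0.8, q = 0.85.
p^alpha * q^(1-alpha) = 0.8^5 * 0.85^-4 = 0.627732.
(1-p)^alpha * (1-q)^(1-alpha) = 0.2^5 * 0.15^-4 = 0.632099.
sum = 0.627732 + 0.632099 = 1.259831.
D = (1/4)*log(1.259831) = 0.0577

0.0577


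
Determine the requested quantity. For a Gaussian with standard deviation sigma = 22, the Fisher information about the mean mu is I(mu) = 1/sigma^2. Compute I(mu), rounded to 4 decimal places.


The Fisher information for the mean of a normal distribution is I(mu) = 1/sigma^2.
sigma = 22, so sigma^2 = 484.
I(mu) = 1/484 = 0.0021

0.0021


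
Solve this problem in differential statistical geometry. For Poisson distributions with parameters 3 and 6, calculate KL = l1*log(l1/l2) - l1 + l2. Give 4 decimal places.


KL divergence for Poisson:
KL = l1*log(l1/l2) - l1 + l2.
l1 = 3, l2 = 6.
log(3/6) = -0.693147.
l1*log(l1/l2) = 3 * -0.693147 = -2.079442.
KL = -2.079442 - 3 + 6 = 0.9206

0.9206


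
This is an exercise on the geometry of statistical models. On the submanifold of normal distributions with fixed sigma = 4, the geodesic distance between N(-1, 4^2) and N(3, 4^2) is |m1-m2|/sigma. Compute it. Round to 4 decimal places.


On the fixed-variance normal subfamily, geodesic distance = |m1-m2|/sigma.
|-1 - 3| = 4.
sigma = 4.
d = 4/4 = 1.0000

1.0000


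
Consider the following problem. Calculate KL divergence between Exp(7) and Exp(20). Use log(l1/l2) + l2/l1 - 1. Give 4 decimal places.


KL divergence for exponential family:
KL = log(l1/l2) + l2/l1 - 1.
log(7/20) = -1.049822.
20/7 = 2.857143.
KL = -1.049822 + 2.857143 - 1 = 0.8073

0.8073


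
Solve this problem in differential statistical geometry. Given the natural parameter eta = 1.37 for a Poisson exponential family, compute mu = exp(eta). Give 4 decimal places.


Expectation parameter for Poisson exponential family:
mu = exp(eta).
eta = 1.37.
mu = exp(1.37) = 3.9354

3.9354


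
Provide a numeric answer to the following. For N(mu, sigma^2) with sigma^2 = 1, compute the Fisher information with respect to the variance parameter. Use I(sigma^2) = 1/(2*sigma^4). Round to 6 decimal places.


Fisher information for variance: I(sigma^2) = 1/(2*sigma^4).
sigma^2 = 1, so sigma^4 = 1.
I = 1/(2*1) = 1/2 = 0.500000

0.500000


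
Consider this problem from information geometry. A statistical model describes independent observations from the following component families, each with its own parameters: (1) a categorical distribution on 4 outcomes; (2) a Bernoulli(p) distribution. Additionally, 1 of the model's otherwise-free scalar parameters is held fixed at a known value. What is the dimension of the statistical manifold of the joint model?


The dimension of a statistical manifold equals the number of free
(independent) real parameters of the model. For a product of independent
blocks the parameter counts add.
- categorical on 4 outcomes (probabilities sum to 1): 4-1 = 3.
- Bernoulli (p): 1.
Total = 3 + 1 = 4.
1 parameter(s) fixed at known values: 4 - 1 = 3.
Dimension = 3

3


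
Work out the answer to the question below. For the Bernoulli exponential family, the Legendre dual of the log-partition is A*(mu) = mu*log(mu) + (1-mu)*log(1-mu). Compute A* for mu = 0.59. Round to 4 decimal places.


Legendre transform for Bernoulli:
A*(mu) = mu*log(mu) + (1-mu)*log(1-mu).
mu = 0.59, 1-mu = 0.41.
mu*log(mu) = 0.59*log(0.59) = -0.311303.
(1-mu)*log(1-mu) = 0.41*log(0.41) = -0.365555.
A* = -0.311303 + -0.365555 = -0.6769

-0.6769


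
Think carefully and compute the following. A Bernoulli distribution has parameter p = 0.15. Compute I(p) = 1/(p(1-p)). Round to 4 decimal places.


For Bernoulli(p), Fisher information is I(p) = 1/(p*(1-p)).
p = 0.15, 1-p = 0.85.
p*(1-p) = 0.1275.
I(p) = 1/0.1275 = 7.8431

7.8431


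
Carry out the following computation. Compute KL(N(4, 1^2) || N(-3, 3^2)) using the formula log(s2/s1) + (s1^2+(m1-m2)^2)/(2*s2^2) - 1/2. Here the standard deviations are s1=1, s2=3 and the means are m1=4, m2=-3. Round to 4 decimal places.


KL divergence between normal distributions:
KL = log(s2/s1) + (s1^2 + (m1-m2)^2)/(2*s2^2) - 1/2.
log(3/1) = 1.098612.
(1^2 + (4--3)^2)/(2*3^2) = (1 + 49)/18 = 2.777778.
KL = 1.098612 + 2.777778 - 0.5 = 3.3764

3.3764


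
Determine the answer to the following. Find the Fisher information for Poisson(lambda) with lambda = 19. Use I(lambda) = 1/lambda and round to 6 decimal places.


Fisher information for Poisson: I(lambda) = 1/lambda.
lambda = 19.
I(lambda) = 1/19 = 0.052632

0.052632


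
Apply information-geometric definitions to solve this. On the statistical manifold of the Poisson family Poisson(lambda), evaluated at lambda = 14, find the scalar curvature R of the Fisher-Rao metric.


This family has a single free parameter, so its statistical manifold
is 1-dimensional. The Riemann curvature tensor of any 1-dimensional
Riemannian manifold vanishes identically, so R = 0.

0


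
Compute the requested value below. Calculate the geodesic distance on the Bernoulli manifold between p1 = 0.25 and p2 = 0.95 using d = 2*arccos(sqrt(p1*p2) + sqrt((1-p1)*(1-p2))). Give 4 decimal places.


Geodesic distance on Bernoulli manifold:
d(p1,p2) = 2*arccos(sqrt(p1*p2) + sqrt((1-p1)*(1-p2))).
sqrt(p1*p2) = sqrt(0.25*0.95) = 0.48734.
sqrt((1-p1)*(1-p2)) = sqrt(0.75*0.05) = 0.193649.
arg = 0.48734 + 0.193649 = 0.680989.
d = 2*arccos(0.680989) = 1.6434

1.6434


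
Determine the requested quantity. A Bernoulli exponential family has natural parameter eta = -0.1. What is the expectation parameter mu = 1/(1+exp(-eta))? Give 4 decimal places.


Dual coordinate (expectation parameter) for Bernoulli:
mu = 1/(1+exp(-eta)).
eta = -0.1.
exp(-eta) = exp(0.1) = 1.105171.
mu = 1/(1+1.105171) = 0.4750

0.4750


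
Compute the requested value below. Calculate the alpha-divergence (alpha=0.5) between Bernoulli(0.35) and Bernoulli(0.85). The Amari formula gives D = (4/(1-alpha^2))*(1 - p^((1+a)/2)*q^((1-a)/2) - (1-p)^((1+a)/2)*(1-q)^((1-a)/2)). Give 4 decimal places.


Amari alpha-divergence:
D = (4/(1-alpha^2))*(1 - p^((1+a)/2)*q^((1-a)/2) - (1-p)^((1+a)/2)*(1-q)^((1-a)/2)).
alpha = 0.5, p = 0.35, q = 0.85.
e1 = (1+alpha)/2 = 0.75, e2 = (1-alpha)/2 = 0.25.
t1 = p^e1 * q^e2 = 0.35^0.75 * 0.85^0.25 = 0.436924.
t2 = (1-p)^e1 * (1-q)^e2 = 0.65^0.75 * 0.15^0.25 = 0.450514.
4/(1-alpha^2) = 5.333333.
D = 5.333333*(1 - 0.436924 - 0.450514) = 0.6003

0.6003


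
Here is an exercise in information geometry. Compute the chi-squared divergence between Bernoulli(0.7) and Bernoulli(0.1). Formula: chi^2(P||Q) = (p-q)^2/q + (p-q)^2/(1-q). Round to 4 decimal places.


Chi-squared divergence between Bernoulli distributions:
chi^2 = (p-q)^2/q + (p-q)^2/(1-q).
p = 0.7, q = 0.1, p-q = 0.6.
(p-q)^2 = 0.36.
term1 = 0.36/0.1 = 3.6.
term2 = 0.36/0.9 = 0.4.
chi^2 = 3.6 + 0.4 = 4.0000

4.0000


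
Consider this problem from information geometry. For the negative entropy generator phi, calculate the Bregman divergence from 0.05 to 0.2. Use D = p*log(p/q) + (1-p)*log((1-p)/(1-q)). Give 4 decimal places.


Bregman divergence with negative entropy generator:
D = p*log(p/q) + (1-p)*log((1-p)/(1-q)).
p = 0.05, q = 0.2.
p*log(p/q) = 0.05*log(0.05/0.2) = -0.069315.
(1-p)*log((1-p)/(1-q)) = 0.95*log(0.95/0.8) = 0.163258.
D = -0.069315 + 0.163258 = 0.0939

0.0939


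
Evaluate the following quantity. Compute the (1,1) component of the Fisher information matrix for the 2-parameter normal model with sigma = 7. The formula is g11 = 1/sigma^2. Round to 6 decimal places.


For the 2-parameter normal family, the Fisher metric has:
  g11 = 1/sigma^2, g22 = 2/sigma^2.
sigma = 7, sigma^2 = 49.
g11 = 0.020408

0.020408


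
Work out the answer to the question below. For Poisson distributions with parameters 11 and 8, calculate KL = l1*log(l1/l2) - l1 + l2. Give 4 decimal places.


KL divergence for Poisson:
KL = l1*log(l1/l2) - l1 + l2.
l1 = 11, l2 = 8.
log(11/8) = 0.318454.
l1*log(l1/l2) = 11 * 0.318454 = 3.502991.
KL = 3.502991 - 11 + 8 = 0.5030

0.5030


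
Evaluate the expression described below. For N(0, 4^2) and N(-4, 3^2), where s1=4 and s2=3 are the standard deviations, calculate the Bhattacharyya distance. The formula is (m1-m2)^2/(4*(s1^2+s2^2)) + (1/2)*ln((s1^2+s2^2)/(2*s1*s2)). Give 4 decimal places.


Bhattacharyya distance between two Gaussians:
DB = (m1-m2)^2/(4*(s1^2+s2^2)) + (1/2)*ln((s1^2+s2^2)/(2*s1*s2)).
(m1-m2)^2 = (4)^2 = 16.
s1^2+s2^2 = 16 + 9 = 25.
term1 = 16/100 = 0.16.
term2 = 0.5*ln(25/24.0) = 0.020411.
DB = 0.16 + 0.020411 = 0.1804

0.1804


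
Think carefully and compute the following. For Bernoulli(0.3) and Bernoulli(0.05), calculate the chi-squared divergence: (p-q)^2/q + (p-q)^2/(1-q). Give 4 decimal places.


Chi-squared divergence between Bernoulli distributions:
chi^2 = (p-q)^2/q + (p-q)^2/(1-q).
p = 0.3, q = 0.05, p-q = 0.25.
(p-q)^2 = 0.0625.
term1 = 0.0625/0.05 = 1.25.
term2 = 0.0625/0.95 = 0.065789.
chi^2 = 1.25 + 0.065789 = 1.3158

1.3158


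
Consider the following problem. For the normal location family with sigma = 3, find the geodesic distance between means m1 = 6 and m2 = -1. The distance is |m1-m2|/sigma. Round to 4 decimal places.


On the fixed-variance normal subfamily, geodesic distance = |m1-m2|/sigma.
|6 - -1| = 7.
sigma = 3.
d = 7/3 = 2.3333

2.3333


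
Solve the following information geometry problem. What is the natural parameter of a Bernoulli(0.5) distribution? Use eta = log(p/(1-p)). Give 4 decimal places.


Natural parameter for Bernoulli: eta = log(p/(1-p)).
p = 0.5, 1-p = 0.5.
p/(1-p) = 1.0.
eta = log(1.0) = 0.0000

0.0000


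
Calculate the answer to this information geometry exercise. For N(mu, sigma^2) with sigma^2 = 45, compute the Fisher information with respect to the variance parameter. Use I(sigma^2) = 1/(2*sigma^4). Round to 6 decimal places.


Fisher information for variance: I(sigma^2) = 1/(2*sigma^4).
sigma^2 = 45, so sigma^4 = 2025.
I = 1/(2*2025) = 1/4050 = 0.000247

0.000247


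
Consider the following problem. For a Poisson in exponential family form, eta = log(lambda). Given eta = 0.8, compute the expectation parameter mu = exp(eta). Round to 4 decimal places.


Expectation parameter for Poisson exponential family:
mu = exp(eta).
eta = 0.8.
mu = exp(0.8) = 2.2255

2.2255


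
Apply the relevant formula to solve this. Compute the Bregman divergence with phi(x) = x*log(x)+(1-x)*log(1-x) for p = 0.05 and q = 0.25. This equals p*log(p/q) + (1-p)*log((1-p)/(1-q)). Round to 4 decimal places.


Bregman divergence with negative entropy generator:
D = p*log(p/q) + (1-p)*log((1-p)/(1-q)).
p = 0.05, q = 0.25.
p*log(p/q) = 0.05*log(0.05/0.25) = -0.080472.
(1-p)*log((1-p)/(1-q)) = 0.95*log(0.95/0.75) = 0.224569.
D = -0.080472 + 0.224569 = 0.1441

0.1441


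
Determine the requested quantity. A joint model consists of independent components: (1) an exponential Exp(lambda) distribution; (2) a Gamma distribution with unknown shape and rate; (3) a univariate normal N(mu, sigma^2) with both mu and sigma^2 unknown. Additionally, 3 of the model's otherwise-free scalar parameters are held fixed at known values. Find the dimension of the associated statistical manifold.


The dimension of a statistical manifold equals the number of free
(independent) real parameters of the model. For a product of independent
blocks the parameter counts add.
- exponential (lambda): 1.
- Gamma (shape, rate): 2.
- normal (mu, sigma^2): 2.
Total = 1 + 2 + 2 = 5.
3 parameter(s) fixed at known values: 5 - 3 = 2.
Dimension = 2

2


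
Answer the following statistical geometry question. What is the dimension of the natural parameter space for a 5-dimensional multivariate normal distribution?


Exponential family dimension calculation:
For 5-dim MVN: mean has 5 params, covariance has 5*6/2 = 15 unique entries.
Total dim = 5 + 15 = 20.

20


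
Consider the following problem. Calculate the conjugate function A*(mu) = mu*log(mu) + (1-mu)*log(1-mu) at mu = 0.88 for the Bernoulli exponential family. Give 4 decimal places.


Legendre transform for Bernoulli:
A*(mu) = mu*log(mu) + (1-mu)*log(1-mu).
mu = 0.88, 1-mu = 0.12.
mu*log(mu) = 0.88*log(0.88) = -0.112493.
(1-mu)*log(1-mu) = 0.12*log(0.12) = -0.254432.
A* = -0.112493 + -0.254432 = -0.3669

-0.3669


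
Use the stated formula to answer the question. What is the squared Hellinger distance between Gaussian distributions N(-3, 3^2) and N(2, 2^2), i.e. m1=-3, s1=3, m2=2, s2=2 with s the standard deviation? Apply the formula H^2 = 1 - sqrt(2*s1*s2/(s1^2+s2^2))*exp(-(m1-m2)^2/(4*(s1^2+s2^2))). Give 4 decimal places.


Squared Hellinger distance for Gaussians:
H^2 = 1 - sqrt(2*s1*s2/(s1^2+s2^2)) * exp(-(m1-m2)^2/(4*(s1^2+s2^2))).
s1^2 = 9, s2^2 = 4, s1^2+s2^2 = 13.
sqrt(2*3*2/(13)) = 0.960769.
(m1-m2)^2 = (-5)^2 = 25.
exp(-25/(4*13)) = exp(-0.480769) = 0.618308.
H^2 = 1 - 0.960769*0.618308 = 0.4059

0.4059


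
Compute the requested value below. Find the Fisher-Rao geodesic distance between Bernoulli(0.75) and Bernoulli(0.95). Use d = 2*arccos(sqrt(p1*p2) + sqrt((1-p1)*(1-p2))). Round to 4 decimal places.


Geodesic distance on Bernoulli manifold:
d(p1,p2) = 2*arccos(sqrt(p1*p2) + sqrt((1-p1)*(1-p2))).
sqrt(p1*p2) = sqrt(0.75*0.95) = 0.844097.
sqrt((1-p1)*(1-p2)) = sqrt(0.25*0.05) = 0.111803.
arg = 0.844097 + 0.111803 = 0.955901.
d = 2*arccos(0.955901) = 0.5962

0.5962


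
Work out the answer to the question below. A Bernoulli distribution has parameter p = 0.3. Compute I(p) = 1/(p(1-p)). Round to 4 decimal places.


For Bernoulli(p), Fisher information is I(p) = 1/(p*(1-p)).
p = 0.3, 1-p = 0.7.
p*(1-p) = 0.21.
I(p) = 1/0.21 = 4.7619

4.7619


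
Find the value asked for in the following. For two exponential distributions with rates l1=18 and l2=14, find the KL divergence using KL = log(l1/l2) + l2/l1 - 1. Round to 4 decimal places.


KL divergence for exponential family:
KL = log(l1/l2) + l2/l1 - 1.
log(18/14) = 0.251314.
14/18 = 0.777778.
KL = 0.251314 + 0.777778 - 1 = 0.0291

0.0291


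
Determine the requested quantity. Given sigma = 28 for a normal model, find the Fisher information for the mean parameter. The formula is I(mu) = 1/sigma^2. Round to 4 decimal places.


The Fisher information for the mean of a normal distribution is I(mu) = 1/sigma^2.
sigma = 28, so sigma^2 = 784.
I(mu) = 1/784 = 0.0013

0.0013


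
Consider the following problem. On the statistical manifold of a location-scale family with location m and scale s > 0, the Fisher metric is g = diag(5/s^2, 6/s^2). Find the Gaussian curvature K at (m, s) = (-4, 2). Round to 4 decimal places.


The metric has the form g = (A dm^2 + B ds^2)/s^2 with A = 5, B = 6.
Substitute u = sqrt(A/B)*m: g = B*(du^2 + ds^2)/s^2, i.e. B times the
Poincare upper half-plane metric, which has constant Gaussian curvature -1.
Scaling a 2D metric by a constant c divides the Gaussian curvature by c,
so K = -1/B = -1/(6) = -0.1667 everywhere (the point (m, s) = (-4, 2) is irrelevant:
the curvature is constant).
The requested Gaussian curvature is K = -0.1667.

-0.1667


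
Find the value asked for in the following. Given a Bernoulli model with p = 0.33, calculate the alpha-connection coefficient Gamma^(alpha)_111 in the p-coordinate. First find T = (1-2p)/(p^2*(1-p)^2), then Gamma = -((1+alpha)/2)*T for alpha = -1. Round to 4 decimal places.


Skewness (Amari-Chentsov) tensor: T = (1-2p)/(p^2*(1-p)^2).
p = 0.33, 1-2p = 0.34, p^2 = 0.1089, (1-p)^2 = 0.4489.
T = 0.34/(0.1089 * 0.4489) = 6.955069.
In the p-coordinate, Gamma^(alpha) = Gamma^(0) - (alpha/2)*T with Gamma^(0) = (1/2)*g'(p) = -T/2,
so Gamma^(alpha) = -((1+alpha)/2)*T.
alpha = -1, -(1+alpha)/2 = 0.0.
Gamma = 0.0 * 6.955069 = 0.0000

0.0000


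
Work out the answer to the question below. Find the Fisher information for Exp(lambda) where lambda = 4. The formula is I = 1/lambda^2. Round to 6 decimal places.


Fisher information for exponential: I(lambda) = 1/lambda^2.
lambda = 4, lambda^2 = 16.
I = 1/16 = 0.062500

0.062500


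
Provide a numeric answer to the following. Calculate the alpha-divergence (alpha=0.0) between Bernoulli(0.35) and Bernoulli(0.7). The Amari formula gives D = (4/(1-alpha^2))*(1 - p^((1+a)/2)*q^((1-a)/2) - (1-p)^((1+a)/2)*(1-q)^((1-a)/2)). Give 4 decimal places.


Amari alpha-divergence:
D = (4/(1-alpha^2))*(1 - p^((1+a)/2)*q^((1-a)/2) - (1-p)^((1+a)/2)*(1-q)^((1-a)/2)).
alpha = 0.0, p = 0.35, q = 0.7.
e1 = (1+alpha)/2 = 0.5, e2 = (1-alpha)/2 = 0.5.
t1 = p^e1 * q^e2 = 0.35^0.5 * 0.7^0.5 = 0.494975.
t2 = (1-p)^e1 * (1-q)^e2 = 0.65^0.5 * 0.3^0.5 = 0.441588.
4/(1-alpha^2) = 4.0.
D = 4.0*(1 - 0.494975 - 0.441588) = 0.2537

0.2537


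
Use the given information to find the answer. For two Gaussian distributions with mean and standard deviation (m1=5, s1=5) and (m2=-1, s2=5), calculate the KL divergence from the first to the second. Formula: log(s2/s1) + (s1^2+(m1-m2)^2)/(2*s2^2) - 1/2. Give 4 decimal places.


KL divergence between normal distributions:
KL = log(s2/s1) + (s1^2 + (m1-m2)^2)/(2*s2^2) - 1/2.
log(5/5) = 0.0.
(5^2 + (5--1)^2)/(2*5^2) = (25 + 36)/50 = 1.22.
KL = 0.0 + 1.22 - 0.5 = 0.7200

0.7200


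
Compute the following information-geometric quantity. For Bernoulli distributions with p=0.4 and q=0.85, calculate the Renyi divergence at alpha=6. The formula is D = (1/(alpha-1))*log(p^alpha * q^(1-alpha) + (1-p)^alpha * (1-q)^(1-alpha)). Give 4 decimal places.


Renyi divergence of order alpha between Bernoulli distributions:
D = (1/(alpha-1))*log(p^alpha * q^(1-alpha) + (1-p)^alpha * (1-q)^(1-alpha)).
alpha = 6, p = 0.4, q = 0.85.
p^alpha * q^(1-alpha) = 0.4^6 * 0.85^-5 = 0.009231.
(1-p)^alpha * (1-q)^(1-alpha) = 0.6^6 * 0.15^-5 = 614.4.
sum = 0.009231 + 614.4 = 614.409231.
D = (1/5)*log(614.409231) = 1.2841

1.2841


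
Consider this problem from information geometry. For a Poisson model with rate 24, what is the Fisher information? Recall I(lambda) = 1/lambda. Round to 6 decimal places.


Fisher information for Poisson: I(lambda) = 1/lambda.
lambda = 24.
I(lambda) = 1/24 = 0.041667

0.041667


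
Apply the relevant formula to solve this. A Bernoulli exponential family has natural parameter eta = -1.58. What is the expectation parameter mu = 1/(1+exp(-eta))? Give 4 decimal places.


Dual coordinate (expectation parameter) for Bernoulli:
mu = 1/(1+exp(-eta)).
eta = -1.58.
exp(-eta) = exp(1.58) = 4.854956.
mu = 1/(1+4.854956) = 0.1708

0.1708


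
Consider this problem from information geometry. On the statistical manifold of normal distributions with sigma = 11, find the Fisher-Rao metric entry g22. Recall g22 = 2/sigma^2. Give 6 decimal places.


For the 2-parameter normal family, the Fisher metric has:
  g11 = 1/sigma^2, g22 = 2/sigma^2.
sigma = 11, sigma^2 = 121.
g22 = 0.016529

0.016529


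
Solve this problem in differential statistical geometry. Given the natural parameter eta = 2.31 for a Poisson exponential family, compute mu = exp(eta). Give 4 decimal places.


Expectation parameter for Poisson exponential family:
mu = exp(eta).
eta = 2.31.
mu = exp(2.31) = 10.0744

10.0744


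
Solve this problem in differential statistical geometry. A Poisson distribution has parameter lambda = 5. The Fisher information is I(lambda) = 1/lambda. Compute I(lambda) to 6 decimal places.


Fisher information for Poisson: I(lambda) = 1/lambda.
lambda = 5.
I(lambda) = 1/5 = 0.200000

0.200000


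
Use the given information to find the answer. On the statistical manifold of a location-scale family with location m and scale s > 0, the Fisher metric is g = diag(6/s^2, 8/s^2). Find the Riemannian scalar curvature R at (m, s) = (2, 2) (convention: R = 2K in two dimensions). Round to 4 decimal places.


The metric has the form g = (A dm^2 + B ds^2)/s^2 with A = 6, B = 8.
Substitute u = sqrt(A/B)*m: g = B*(du^2 + ds^2)/s^2, i.e. B times the
Poincare upper half-plane metric, which has constant Gaussian curvature -1.
Scaling a 2D metric by a constant c divides the Gaussian curvature by c,
so K = -1/B = -1/(8) = -0.1250 everywhere (the point (m, s) = (2, 2) is irrelevant:
the curvature is constant).
Scalar curvature in dimension 2: R = 2K = -2/(8) = -0.2500.

-0.2500


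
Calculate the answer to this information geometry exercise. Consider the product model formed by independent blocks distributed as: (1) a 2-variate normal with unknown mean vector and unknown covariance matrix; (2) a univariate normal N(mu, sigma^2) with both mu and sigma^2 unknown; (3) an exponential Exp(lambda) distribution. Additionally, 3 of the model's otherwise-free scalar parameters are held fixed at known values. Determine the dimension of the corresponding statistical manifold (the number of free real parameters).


The dimension of a statistical manifold equals the number of free
(independent) real parameters of the model. For a product of independent
blocks the parameter counts add.
- 2-variate normal: 2 (mean) + 2*3/2 = 3 (symmetric covariance) = 5.
- normal (mu, sigma^2): 2.
- exponential (lambda): 1.
Total = 5 + 2 + 1 = 8.
3 parameter(s) fixed at known values: 8 - 3 = 5.
Dimension = 5

5


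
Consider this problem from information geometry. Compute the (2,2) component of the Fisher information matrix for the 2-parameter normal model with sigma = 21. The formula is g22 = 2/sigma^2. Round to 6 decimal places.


For the 2-parameter normal family, the Fisher metric has:
  g11 = 1/sigma^2, g22 = 2/sigma^2.
sigma = 21, sigma^2 = 441.
g22 = 0.004535

0.004535


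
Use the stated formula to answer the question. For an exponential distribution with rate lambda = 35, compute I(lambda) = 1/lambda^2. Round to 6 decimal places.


Fisher information for exponential: I(lambda) = 1/lambda^2.
lambda = 35, lambda^2 = 1225.
I = 1/1225 = 0.000816

0.000816


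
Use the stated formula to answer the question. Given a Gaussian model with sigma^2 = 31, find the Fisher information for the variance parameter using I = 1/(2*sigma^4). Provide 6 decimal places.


Fisher information for variance: I(sigma^2) = 1/(2*sigma^4).
sigma^2 = 31, so sigma^4 = 961.
I = 1/(2*961) = 1/1922 = 0.000520

0.000520


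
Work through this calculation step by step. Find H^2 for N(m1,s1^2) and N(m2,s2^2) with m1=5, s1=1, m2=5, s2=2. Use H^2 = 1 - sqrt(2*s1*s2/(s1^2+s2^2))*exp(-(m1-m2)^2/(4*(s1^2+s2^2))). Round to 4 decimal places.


Squared Hellinger distance for Gaussians:
H^2 = 1 - sqrt(2*s1*s2/(s1^2+s2^2)) * exp(-(m1-m2)^2/(4*(s1^2+s2^2))).
s1^2 = 1, s2^2 = 4, s1^2+s2^2 = 5.
sqrt(2*1*2/(5)) = 0.894427.
(m1-m2)^2 = (0)^2 = 0.
exp(-0/(4*5)) = exp(0.0) = 1.0.
H^2 = 1 - 0.894427*1.0 = 0.1056

0.1056


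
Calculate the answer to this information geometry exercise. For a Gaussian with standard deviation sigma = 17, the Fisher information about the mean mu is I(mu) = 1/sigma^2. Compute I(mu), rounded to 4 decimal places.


The Fisher information for the mean of a normal distribution is I(mu) = 1/sigma^2.
sigma = 17, so sigma^2 = 289.
I(mu) = 1/289 = 0.0035

0.0035


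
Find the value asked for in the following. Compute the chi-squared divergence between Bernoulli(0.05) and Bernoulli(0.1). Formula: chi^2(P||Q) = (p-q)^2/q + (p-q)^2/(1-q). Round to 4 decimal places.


Chi-squared divergence between Bernoulli distributions:
chi^2 = (p-q)^2/q + (p-q)^2/(1-q).
p = 0.05, q = 0.1, p-q = -0.05.
(p-q)^2 = 0.0025.
term1 = 0.0025/0.1 = 0.025.
term2 = 0.0025/0.9 = 0.002778.
chi^2 = 0.025 + 0.002778 = 0.0278

0.0278


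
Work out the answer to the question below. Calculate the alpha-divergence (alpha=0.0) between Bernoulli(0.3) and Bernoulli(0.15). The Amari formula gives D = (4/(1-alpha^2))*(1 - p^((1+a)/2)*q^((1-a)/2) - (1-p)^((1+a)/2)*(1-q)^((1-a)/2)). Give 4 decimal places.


Amari alpha-divergence:
D = (4/(1-alpha^2))*(1 - p^((1+a)/2)*q^((1-a)/2) - (1-p)^((1+a)/2)*(1-q)^((1-a)/2)).
alpha = 0.0, p = 0.3, q = 0.15.
e1 = (1+alpha)/2 = 0.5, e2 = (1-alpha)/2 = 0.5.
t1 = p^e1 * q^e2 = 0.3^0.5 * 0.15^0.5 = 0.212132.
t2 = (1-p)^e1 * (1-q)^e2 = 0.7^0.5 * 0.85^0.5 = 0.771362.
4/(1-alpha^2) = 4.0.
D = 4.0*(1 - 0.212132 - 0.771362) = 0.0660

0.0660


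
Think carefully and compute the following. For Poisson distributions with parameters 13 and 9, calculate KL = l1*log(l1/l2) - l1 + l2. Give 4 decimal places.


KL divergence for Poisson:
KL = l1*log(l1/l2) - l1 + l2.
l1 = 13, l2 = 9.
log(13/9) = 0.367725.
l1*log(l1/l2) = 13 * 0.367725 = 4.780422.
KL = 4.780422 - 13 + 9 = 0.7804

0.7804


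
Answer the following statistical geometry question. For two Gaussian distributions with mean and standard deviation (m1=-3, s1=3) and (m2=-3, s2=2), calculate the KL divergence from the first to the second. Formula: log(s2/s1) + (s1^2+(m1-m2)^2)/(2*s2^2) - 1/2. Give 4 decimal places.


KL divergence between normal distributions:
KL = log(s2/s1) + (s1^2 + (m1-m2)^2)/(2*s2^2) - 1/2.
log(2/3) = -0.405465.
(3^2 + (-3--3)^2)/(2*2^2) = (9 + 0)/8 = 1.125.
KL = -0.405465 + 1.125 - 0.5 = 0.2195

0.2195


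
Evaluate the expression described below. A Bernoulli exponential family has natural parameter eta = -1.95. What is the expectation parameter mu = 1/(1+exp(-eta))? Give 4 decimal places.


Dual coordinate (expectation parameter) for Bernoulli:
mu = 1/(1+exp(-eta)).
eta = -1.95.
exp(-eta) = exp(1.95) = 7.028688.
mu = 1/(1+7.028688) = 0.1246

0.1246


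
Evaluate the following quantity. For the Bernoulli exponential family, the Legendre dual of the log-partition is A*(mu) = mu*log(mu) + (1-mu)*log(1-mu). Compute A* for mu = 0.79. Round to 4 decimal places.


Legendre transform for Bernoulli:
A*(mu) = mu*log(mu) + (1-mu)*log(1-mu).
mu = 0.79, 1-mu = 0.21.
mu*log(mu) = 0.79*log(0.79) = -0.186221.
(1-mu)*log(1-mu) = 0.21*log(0.21) = -0.327736.
A* = -0.186221 + -0.327736 = -0.5140

-0.5140


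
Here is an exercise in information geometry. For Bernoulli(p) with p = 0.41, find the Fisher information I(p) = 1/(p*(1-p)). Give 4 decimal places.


For Bernoulli(p), Fisher information is I(p) = 1/(p*(1-p)).
p = 0.41, 1-p = 0.59.
p*(1-p) = 0.2419.
I(p) = 1/0.2419 = 4.1339

4.1339


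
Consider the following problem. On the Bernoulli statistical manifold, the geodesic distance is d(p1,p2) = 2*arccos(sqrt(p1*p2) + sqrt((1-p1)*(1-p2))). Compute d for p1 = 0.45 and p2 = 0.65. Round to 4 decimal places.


Geodesic distance on Bernoulli manifold:
d(p1,p2) = 2*arccos(sqrt(p1*p2) + sqrt((1-p1)*(1-p2))).
sqrt(p1*p2) = sqrt(0.45*0.65) = 0.540833.
sqrt((1-p1)*(1-p2)) = sqrt(0.55*0.35) = 0.438748.
arg = 0.540833 + 0.438748 = 0.979581.
d = 2*arccos(0.979581) = 0.4049

0.4049


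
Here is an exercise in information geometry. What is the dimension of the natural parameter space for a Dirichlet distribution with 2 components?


Exponential family dimension calculation:
Dirichlet with 2 components has 2 natural parameters.

2


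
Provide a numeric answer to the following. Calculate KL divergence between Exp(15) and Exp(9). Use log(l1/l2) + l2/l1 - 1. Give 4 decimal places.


KL divergence for exponential family:
KL = log(l1/l2) + l2/l1 - 1.
log(15/9) = 0.510826.
9/15 = 0.6.
KL = 0.510826 + 0.6 - 1 = 0.1108

0.1108


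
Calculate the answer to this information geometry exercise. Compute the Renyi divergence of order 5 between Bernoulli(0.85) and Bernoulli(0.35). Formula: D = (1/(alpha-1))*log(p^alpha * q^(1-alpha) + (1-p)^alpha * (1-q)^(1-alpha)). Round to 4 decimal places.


Renyi divergence of order alpha between Bernoulli distributions:
D = (1/(alpha-1))*log(p^alpha * q^(1-alpha) + (1-p)^alpha * (1-q)^(1-alpha)).
alpha = 5, p = 0.85, q = 0.35.
p^alpha * q^(1-alpha) = 0.85^5 * 0.35^-4 = 29.568034.
(1-p)^alpha * (1-q)^(1-alpha) = 0.15^5 * 0.65^-4 = 0.000425.
sum = 29.568034 + 0.000425 = 29.56846.
D = (1/4)*log(29.56846) = 0.8467

0.8467


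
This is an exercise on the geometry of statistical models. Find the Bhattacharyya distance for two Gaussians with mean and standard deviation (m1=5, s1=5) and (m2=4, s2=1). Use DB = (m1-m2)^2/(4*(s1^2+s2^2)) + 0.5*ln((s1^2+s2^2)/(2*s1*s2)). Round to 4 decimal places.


Bhattacharyya distance between two Gaussians:
DB = (m1-m2)^2/(4*(s1^2+s2^2)) + (1/2)*ln((s1^2+s2^2)/(2*s1*s2)).
(m1-m2)^2 = (1)^2 = 1.
s1^2+s2^2 = 25 + 1 = 26.
term1 = 1/104 = 0.009615.
term2 = 0.5*ln(26/10.0) = 0.477756.
DB = 0.009615 + 0.477756 = 0.4874

0.4874


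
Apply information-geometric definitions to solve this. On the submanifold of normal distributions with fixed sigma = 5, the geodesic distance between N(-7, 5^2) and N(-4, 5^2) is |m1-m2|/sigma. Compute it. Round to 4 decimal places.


On the fixed-variance normal subfamily, geodesic distance = |m1-m2|/sigma.
|-7 - -4| = 3.
sigma = 5.
d = 3/5 = 0.6000

0.6000


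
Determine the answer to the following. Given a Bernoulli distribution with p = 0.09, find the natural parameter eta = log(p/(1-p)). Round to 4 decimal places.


Natural parameter for Bernoulli: eta = log(p/(1-p)).
p = 0.09, 1-p = 0.91.
p/(1-p) = 0.098901.
eta = log(0.098901) = -2.3136

-2.3136


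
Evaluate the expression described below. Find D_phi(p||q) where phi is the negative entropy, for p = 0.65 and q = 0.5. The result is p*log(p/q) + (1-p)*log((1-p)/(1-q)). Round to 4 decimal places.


Bregman divergence with negative entropy generator:
D = p*log(p/q) + (1-p)*log((1-p)/(1-q)).
p = 0.65, q = 0.5.
p*log(p/q) = 0.65*log(0.65/0.5) = 0.170537.
(1-p)*log((1-p)/(1-q)) = 0.35*log(0.35/0.5) = -0.124836.
D = 0.170537 + -0.124836 = 0.0457

0.0457


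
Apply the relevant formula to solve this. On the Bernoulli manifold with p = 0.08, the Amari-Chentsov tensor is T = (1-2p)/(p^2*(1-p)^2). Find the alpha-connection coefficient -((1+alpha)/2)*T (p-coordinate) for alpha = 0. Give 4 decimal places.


Skewness (Amari-Chentsov) tensor: T = (1-2p)/(p^2*(1-p)^2).
p = 0.08, 1-2p = 0.84, p^2 = 0.0064, (1-p)^2 = 0.8464.
T = 0.84/(0.0064 * 0.8464) = 155.068526.
In the p-coordinate, Gamma^(alpha) = Gamma^(0) - (alpha/2)*T with Gamma^(0) = (1/2)*g'(p) = -T/2,
so Gamma^(alpha) = -((1+alpha)/2)*T.
alpha = 0, -(1+alpha)/2 = -0.5.
Gamma = -0.5 * 155.068526 = -77.5343

-77.5343


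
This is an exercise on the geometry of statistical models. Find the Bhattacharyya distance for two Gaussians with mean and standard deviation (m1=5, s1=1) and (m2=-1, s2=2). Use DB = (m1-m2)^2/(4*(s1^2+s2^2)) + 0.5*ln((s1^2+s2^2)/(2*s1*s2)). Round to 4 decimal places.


Bhattacharyya distance between two Gaussians:
DB = (m1-m2)^2/(4*(s1^2+s2^2)) + (1/2)*ln((s1^2+s2^2)/(2*s1*s2)).
(m1-m2)^2 = (6)^2 = 36.
s1^2+s2^2 = 1 + 4 = 5.
term1 = 36/20 = 1.8.
term2 = 0.5*ln(5/4.0) = 0.111572.
DB = 1.8 + 0.111572 = 1.9116

1.9116


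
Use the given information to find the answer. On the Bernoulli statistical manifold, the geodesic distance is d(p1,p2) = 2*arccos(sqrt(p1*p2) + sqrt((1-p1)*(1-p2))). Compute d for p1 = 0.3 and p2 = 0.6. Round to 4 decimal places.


Geodesic distance on Bernoulli manifold:
d(p1,p2) = 2*arccos(sqrt(p1*p2) + sqrt((1-p1)*(1-p2))).
sqrt(p1*p2) = sqrt(0.3*0.6) = 0.424264.
sqrt((1-p1)*(1-p2)) = sqrt(0.7*0.4) = 0.52915.
arg = 0.424264 + 0.52915 = 0.953414.
d = 2*arccos(0.953414) = 0.6129

0.6129


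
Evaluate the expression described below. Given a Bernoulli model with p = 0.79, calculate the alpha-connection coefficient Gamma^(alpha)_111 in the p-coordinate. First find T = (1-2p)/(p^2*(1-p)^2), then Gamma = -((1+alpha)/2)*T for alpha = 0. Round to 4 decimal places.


Skewness (Amari-Chentsov) tensor: T = (1-2p)/(p^2*(1-p)^2).
p = 0.79, 1-2p = -0.58, p^2 = 0.6241, (1-p)^2 = 0.0441.
T = -0.58/(0.6241 * 0.0441) = -21.07343.
In the p-coordinate, Gamma^(alpha) = Gamma^(0) - (alpha/2)*T with Gamma^(0) = (1/2)*g'(p) = -T/2,
so Gamma^(alpha) = -((1+alpha)/2)*T.
alpha = 0, -(1+alpha)/2 = -0.5.
Gamma = -0.5 * -21.07343 = 10.5367

10.5367


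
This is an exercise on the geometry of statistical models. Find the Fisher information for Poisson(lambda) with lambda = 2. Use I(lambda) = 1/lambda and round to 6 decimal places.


Fisher information for Poisson: I(lambda) = 1/lambda.
lambda = 2.
I(lambda) = 1/2 = 0.500000

0.500000


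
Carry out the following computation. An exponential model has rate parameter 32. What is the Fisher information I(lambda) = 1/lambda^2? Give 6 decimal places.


Fisher information for exponential: I(lambda) = 1/lambda^2.
lambda = 32, lambda^2 = 1024.
I = 1/1024 = 0.000977

0.000977


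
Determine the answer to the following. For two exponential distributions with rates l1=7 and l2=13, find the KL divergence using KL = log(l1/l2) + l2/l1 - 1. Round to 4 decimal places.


KL divergence for exponential family:
KL = log(l1/l2) + l2/l1 - 1.
log(7/13) = -0.619039.
13/7 = 1.857143.
KL = -0.619039 + 1.857143 - 1 = 0.2381

0.2381


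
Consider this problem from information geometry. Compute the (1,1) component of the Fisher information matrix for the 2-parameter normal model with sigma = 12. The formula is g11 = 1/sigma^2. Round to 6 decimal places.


For the 2-parameter normal family, the Fisher metric has:
  g11 = 1/sigma^2, g22 = 2/sigma^2.
sigma = 12, sigma^2 = 144.
g11 = 0.006944

0.006944


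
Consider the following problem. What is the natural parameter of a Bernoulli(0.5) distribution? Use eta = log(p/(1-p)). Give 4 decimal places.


Natural parameter for Bernoulli: eta = log(p/(1-p)).
p = 0.5, 1-p = 0.5.
p/(1-p) = 1.0.
eta = log(1.0) = 0.0000

0.0000


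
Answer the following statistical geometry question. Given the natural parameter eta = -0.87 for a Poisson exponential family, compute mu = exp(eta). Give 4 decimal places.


Expectation parameter for Poisson exponential family:
mu = exp(eta).
eta = -0.87.
mu = exp(-0.87) = 0.4190

0.4190


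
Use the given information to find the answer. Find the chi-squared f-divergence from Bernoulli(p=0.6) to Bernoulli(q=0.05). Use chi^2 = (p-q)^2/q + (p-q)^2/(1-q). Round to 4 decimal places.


Chi-squared divergence between Bernoulli distributions:
chi^2 = (p-q)^2/q + (p-q)^2/(1-q).
p = 0.6, q = 0.05, p-q = 0.55.
(p-q)^2 = 0.3025.
term1 = 0.3025/0.05 = 6.05.
term2 = 0.3025/0.95 = 0.318421.
chi^2 = 6.05 + 0.318421 = 6.3684

6.3684


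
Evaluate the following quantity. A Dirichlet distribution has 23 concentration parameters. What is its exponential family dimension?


Exponential family dimension calculation:
Dirichlet with 23 components has 23 natural parameters.

23


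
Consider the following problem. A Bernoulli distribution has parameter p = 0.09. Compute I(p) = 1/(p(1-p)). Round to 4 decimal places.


For Bernoulli(p), Fisher information is I(p) = 1/(p*(1-p)).
p = 0.09, 1-p = 0.91.
p*(1-p) = 0.0819.
I(p) = 1/0.0819 = 12.2100

12.2100


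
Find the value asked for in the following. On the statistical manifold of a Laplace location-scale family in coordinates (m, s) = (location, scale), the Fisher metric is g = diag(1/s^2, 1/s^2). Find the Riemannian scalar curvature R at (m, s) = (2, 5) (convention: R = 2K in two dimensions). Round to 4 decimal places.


The metric has the form g = (A dm^2 + B ds^2)/s^2 with A = 1, B = 1.
Substitute u = sqrt(A/B)*m: g = B*(du^2 + ds^2)/s^2, i.e. B times the
Poincare upper half-plane metric, which has constant Gaussian curvature -1.
Scaling a 2D metric by a constant c divides the Gaussian curvature by c,
so K = -1/B = -1/(1) = -1.0000 everywhere (the point (m, s) = (2, 5) is irrelevant:
the curvature is constant).
Scalar curvature in dimension 2: R = 2K = -2/(1) = -2.0000.

-2.0000


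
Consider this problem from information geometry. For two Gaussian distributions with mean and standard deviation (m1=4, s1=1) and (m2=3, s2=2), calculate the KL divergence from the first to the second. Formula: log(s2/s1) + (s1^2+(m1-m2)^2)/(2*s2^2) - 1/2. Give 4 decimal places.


KL divergence between normal distributions:
KL = log(s2/s1) + (s1^2 + (m1-m2)^2)/(2*s2^2) - 1/2.
log(2/1) = 0.693147.
(1^2 + (4-3)^2)/(2*2^2) = (1 + 1)/8 = 0.25.
KL = 0.693147 + 0.25 - 0.5 = 0.4431

0.4431


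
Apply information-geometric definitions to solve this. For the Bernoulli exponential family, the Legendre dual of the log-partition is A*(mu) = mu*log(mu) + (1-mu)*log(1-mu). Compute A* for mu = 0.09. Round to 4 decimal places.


Legendre transform for Bernoulli:
A*(mu) = mu*log(mu) + (1-mu)*log(1-mu).
mu = 0.09, 1-mu = 0.91.
mu*log(mu) = 0.09*log(0.09) = -0.216715.
(1-mu)*log(1-mu) = 0.91*log(0.91) = -0.085823.
A* = -0.216715 + -0.085823 = -0.3025

-0.3025


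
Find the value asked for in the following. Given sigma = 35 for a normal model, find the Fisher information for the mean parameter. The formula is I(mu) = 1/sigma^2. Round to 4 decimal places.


The Fisher information for the mean of a normal distribution is I(mu) = 1/sigma^2.
sigma = 35, so sigma^2 = 1225.
I(mu) = 1/1225 = 0.0008

0.0008


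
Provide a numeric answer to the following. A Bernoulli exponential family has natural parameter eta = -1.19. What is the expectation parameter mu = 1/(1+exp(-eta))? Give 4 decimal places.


Dual coordinate (expectation parameter) for Bernoulli:
mu = 1/(1+exp(-eta)).
eta = -1.19.
exp(-eta) = exp(1.19) = 3.287081.
mu = 1/(1+3.287081) = 0.2333

0.2333


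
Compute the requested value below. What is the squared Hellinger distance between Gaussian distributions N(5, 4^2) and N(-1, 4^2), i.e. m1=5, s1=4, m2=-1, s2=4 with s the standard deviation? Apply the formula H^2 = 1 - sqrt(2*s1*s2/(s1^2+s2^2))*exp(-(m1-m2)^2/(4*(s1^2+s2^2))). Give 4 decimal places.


Squared Hellinger distance for Gaussians:
H^2 = 1 - sqrt(2*s1*s2/(s1^2+s2^2)) * exp(-(m1-m2)^2/(4*(s1^2+s2^2))).
s1^2 = 16, s2^2 = 16, s1^2+s2^2 = 32.
sqrt(2*4*4/(32)) = 1.0.
(m1-m2)^2 = (6)^2 = 36.
exp(-36/(4*32)) = exp(-0.28125) = 0.75484.
H^2 = 1 - 1.0*0.75484 = 0.2452

0.2452
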